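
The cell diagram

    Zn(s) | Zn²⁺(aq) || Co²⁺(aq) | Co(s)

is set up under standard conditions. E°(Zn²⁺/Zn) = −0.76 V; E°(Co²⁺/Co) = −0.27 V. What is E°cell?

By convention the left-hand electrode in cell notation is the anode (oxidation) and the right-hand electrode is the cathode (reduction).
E°cell = E°(right) − E°(left) = −0.27 − (−0.76) = +0.49 V.

+0.49 V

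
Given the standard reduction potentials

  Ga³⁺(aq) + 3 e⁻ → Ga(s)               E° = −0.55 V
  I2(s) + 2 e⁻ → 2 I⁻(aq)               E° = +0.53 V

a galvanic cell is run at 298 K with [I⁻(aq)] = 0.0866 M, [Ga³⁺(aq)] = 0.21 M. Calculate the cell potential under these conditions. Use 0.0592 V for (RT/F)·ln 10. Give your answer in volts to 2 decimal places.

+1.16 V

I₂/I⁻ is reduced (cathode, E° = +0.53 V) and Ga³⁺/Ga is oxidized (anode).
The standard potential is +0.53 − (−0.55) = +1.08 V and the balanced reaction transfers n = 6 electrons.
The balanced reaction is 3 I2(s) + 2 Ga(s) → 6 I⁻(aq) + 2 Ga³⁺(aq), so Q = [I⁻(aq)]^6·[Ga³⁺(aq)]^2 = 1.86×10^−8 and log Q = −7.730.
Applying E = E° − (RT ln10/nF)·log Q gives +1.08 − (0.0592/6)(−7.730) = +1.16 V.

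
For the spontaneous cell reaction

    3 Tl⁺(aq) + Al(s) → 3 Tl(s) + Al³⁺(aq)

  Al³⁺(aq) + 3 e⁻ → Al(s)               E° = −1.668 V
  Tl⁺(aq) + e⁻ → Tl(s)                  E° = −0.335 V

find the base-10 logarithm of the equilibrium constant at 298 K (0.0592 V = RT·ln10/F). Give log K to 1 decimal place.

log K = 67.6

The Tl⁺/Tl couple is reduced (cathode); E°cell = −0.335 − (−1.668) = +1.333 V with n = 3.
At equilibrium E = 0, so log K = nE°cell / 0.0592 = (3)(+1.333) / 0.0592 = 67.6.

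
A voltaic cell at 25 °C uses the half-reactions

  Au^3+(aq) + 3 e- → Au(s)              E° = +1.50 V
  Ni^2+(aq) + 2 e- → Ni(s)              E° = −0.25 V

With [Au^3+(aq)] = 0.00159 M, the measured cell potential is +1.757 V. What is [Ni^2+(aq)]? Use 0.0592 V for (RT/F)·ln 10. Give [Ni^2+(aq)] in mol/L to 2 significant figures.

With Au³⁺/Au at the cathode and Ni²⁺/Ni at the anode, E°cell = +1.50 − (−0.25) = +1.75 V (n = 6).
From the Nernst equation, log Q = n(E° − E)/0.0592 = 6·(+1.75 − (+1.757))/0.0592 = −0.709.
For 2 Au^3+(aq) + 3 Ni(s) → 2 Au(s) + 3 Ni^2+(aq), the reaction quotient is Q = [Ni^2+(aq)]^3 / [Au^3+(aq)]^2.
Isolating [Ni^2+(aq)] in Q = 10^{−0.709} yields log [Ni^2+(aq)] = −2.102, i.e. 0.0079 M.

0.0079 M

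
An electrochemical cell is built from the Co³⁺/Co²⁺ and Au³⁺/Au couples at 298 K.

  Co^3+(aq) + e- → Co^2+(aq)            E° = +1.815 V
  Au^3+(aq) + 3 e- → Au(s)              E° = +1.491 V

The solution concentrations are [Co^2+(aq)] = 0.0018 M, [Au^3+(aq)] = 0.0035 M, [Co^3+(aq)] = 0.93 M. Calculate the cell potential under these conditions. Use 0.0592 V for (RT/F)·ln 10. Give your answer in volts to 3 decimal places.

Since E°(Co³⁺/Co²⁺) > E°(Au³⁺/Au), Co³⁺/Co²⁺ serves as the cathode.
The standard potential is +1.815 − (+1.491) = +0.324 V and the balanced reaction transfers n = 3 electrons.
Balancing gives 3 Co^3+(aq) + Au(s) → 3 Co^2+(aq) + Au^3+(aq); hence Q = ([Co^2+(aq)]^3·[Au^3+(aq)]) / [Co^3+(aq)]^3 = 2.54×10^−11 (log Q = −10.596).
By the Nernst equation, E = +0.324 − (0.0592/3)·(−10.596) = +0.533 V.

+0.533 V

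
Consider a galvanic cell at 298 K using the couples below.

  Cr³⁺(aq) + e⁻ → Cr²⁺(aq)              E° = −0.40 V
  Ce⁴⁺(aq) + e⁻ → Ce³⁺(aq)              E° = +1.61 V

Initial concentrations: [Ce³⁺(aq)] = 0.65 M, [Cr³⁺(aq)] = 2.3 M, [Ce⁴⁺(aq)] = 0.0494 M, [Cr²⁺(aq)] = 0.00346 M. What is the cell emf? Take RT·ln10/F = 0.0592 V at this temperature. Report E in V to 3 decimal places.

+1.777 V

Ce⁴⁺/Ce³⁺ is reduced (cathode, E° = +1.61 V) and Cr³⁺/Cr²⁺ is oxidized (anode).
E°cell = +1.61 − (−0.40) = +2.01 V, with n = 1 electron transferred.
For the overall reaction Ce⁴⁺(aq) + Cr²⁺(aq) → Ce³⁺(aq) + Cr³⁺(aq), Q = ([Ce³⁺(aq)]·[Cr³⁺(aq)]) / ([Ce⁴⁺(aq)]·[Cr²⁺(aq)]) = 8.75×10^3, giving log Q = 3.942.
By the Nernst equation, E = +2.01 − (0.0592/1)·(3.942) = +1.777 V.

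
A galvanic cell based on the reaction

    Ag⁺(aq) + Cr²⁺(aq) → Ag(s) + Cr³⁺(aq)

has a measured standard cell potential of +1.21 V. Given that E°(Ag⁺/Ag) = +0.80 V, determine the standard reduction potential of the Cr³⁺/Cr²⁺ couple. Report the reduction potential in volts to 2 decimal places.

In the reaction as written the Ag⁺/Ag couple is reduced (cathode) and Cr³⁺/Cr²⁺ is oxidized (anode), so E°cell = E°(Ag⁺/Ag) − E°(Cr³⁺/Cr²⁺).
E°(Cr³⁺/Cr²⁺) = E°(cathode) − E°cell = +0.80 − (+1.21) = −0.41 V.

−0.41 V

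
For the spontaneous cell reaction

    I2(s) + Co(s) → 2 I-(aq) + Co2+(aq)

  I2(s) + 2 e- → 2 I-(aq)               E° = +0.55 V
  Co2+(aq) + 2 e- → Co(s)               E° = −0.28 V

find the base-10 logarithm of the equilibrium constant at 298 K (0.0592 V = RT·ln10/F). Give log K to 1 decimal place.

The I₂/I⁻ couple is reduced (cathode); E°cell = +0.55 − (−0.28) = +0.83 V with n = 2.
At equilibrium E = 0, so log K = nE°cell / 0.0592 = (2)(+0.83) / 0.0592 = 28.0.

log K = 28.0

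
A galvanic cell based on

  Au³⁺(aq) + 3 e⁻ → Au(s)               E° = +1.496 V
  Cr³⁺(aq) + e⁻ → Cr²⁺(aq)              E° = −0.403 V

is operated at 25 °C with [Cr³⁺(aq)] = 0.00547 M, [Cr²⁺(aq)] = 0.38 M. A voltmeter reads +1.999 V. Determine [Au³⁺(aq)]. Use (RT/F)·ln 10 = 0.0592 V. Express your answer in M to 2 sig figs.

With Au³⁺/Au at the cathode and Cr³⁺/Cr²⁺ at the anode, E°cell = +1.496 − (−0.403) = +1.899 V (n = 3).
Since E = E° − (0.0592/n)·log Q, log Q = n(E° − E)/0.0592 = −5.068.
Balancing electrons gives Au³⁺(aq) + 3 Cr²⁺(aq) → Au(s) + 3 Cr³⁺(aq); thus Q = [Cr³⁺(aq)]^3 / ([Au³⁺(aq)]·[Cr²⁺(aq)]^3).
Isolating [Au³⁺(aq)] in Q = 10^{−5.068} yields log [Au³⁺(aq)] = −0.457, i.e. 0.35 M.

0.35 M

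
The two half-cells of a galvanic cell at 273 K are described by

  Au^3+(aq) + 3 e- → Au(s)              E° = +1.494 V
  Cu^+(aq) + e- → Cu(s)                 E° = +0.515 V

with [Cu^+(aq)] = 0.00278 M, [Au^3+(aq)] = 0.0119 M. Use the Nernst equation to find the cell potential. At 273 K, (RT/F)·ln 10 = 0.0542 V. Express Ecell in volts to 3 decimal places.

Au³⁺/Au is reduced (cathode, E° = +1.494 V) and Cu⁺/Cu is oxidized (anode).
E°cell = +1.494 − (+0.515) = +0.979 V, with n = 3 electrons transferred.
For the overall reaction Au^3+(aq) + 3 Cu(s) → Au(s) + 3 Cu^+(aq), Q = [Cu^+(aq)]^3 / [Au^3+(aq)] = 1.81×10^−6, giving log Q = −5.743.
E = E° − (0.0542/n)·log Q = +0.979 − (0.0542/3)(−5.743) = +1.083 V.

+1.083 V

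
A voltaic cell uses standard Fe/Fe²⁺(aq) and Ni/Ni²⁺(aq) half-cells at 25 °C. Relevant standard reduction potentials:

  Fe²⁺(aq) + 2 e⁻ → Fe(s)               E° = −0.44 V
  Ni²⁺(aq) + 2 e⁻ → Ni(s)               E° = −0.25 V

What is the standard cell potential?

Of the two couples in this cell, the one with the more positive reduction potential is reduced at the cathode: here that is Ni²⁺/Ni (−0.25 V); Fe²⁺/Fe (−0.44 V) is the anode.
E°cell = E°(cathode) − E°(anode) = −0.25 − (−0.44) = +0.19 V.

+0.19 V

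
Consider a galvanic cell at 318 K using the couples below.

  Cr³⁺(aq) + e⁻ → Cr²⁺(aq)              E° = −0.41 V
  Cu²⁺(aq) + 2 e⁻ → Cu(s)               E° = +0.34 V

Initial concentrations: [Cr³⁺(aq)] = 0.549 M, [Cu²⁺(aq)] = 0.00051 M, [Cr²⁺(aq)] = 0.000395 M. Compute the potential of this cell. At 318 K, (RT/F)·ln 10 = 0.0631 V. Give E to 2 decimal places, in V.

Since E°(Cu²⁺/Cu) > E°(Cr³⁺/Cr²⁺), Cu²⁺/Cu serves as the cathode.
E°cell = E°cat − E°an = +0.34 − (−0.41) = +0.75 V; n = 2.
Balancing gives Cu²⁺(aq) + 2 Cr²⁺(aq) → Cu(s) + 2 Cr³⁺(aq); hence Q = [Cr³⁺(aq)]^2 / ([Cu²⁺(aq)]·[Cr²⁺(aq)]^2) = 3.79×10^9 (log Q = 9.578).
By the Nernst equation, E = +0.75 − (0.0631/2)·(9.578) = +0.45 V.

+0.45 V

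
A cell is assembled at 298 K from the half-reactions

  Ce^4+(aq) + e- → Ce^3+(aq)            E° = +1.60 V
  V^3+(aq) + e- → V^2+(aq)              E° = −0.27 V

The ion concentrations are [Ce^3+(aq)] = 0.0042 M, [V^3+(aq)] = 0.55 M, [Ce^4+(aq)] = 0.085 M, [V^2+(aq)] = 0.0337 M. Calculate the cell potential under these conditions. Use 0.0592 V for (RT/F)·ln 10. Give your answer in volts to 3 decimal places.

+1.876 V

Ce⁴⁺/Ce³⁺ is reduced (cathode, E° = +1.60 V) and V³⁺/V²⁺ is oxidized (anode).
The standard potential is +1.60 − (−0.27) = +1.87 V and the balanced reaction transfers n = 1 electron.
Balancing gives Ce^4+(aq) + V^2+(aq) → Ce^3+(aq) + V^3+(aq); hence Q = ([Ce^3+(aq)]·[V^3+(aq)]) / ([Ce^4+(aq)]·[V^2+(aq)]) = 0.806 (log Q = −0.093).
By the Nernst equation, E = +1.87 − (0.0592/1)·(−0.093) = +1.876 V.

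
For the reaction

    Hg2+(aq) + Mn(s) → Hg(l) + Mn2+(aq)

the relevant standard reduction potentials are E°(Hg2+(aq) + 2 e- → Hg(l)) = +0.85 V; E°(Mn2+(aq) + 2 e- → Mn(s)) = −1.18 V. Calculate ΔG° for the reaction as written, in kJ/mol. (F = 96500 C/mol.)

In the reaction as written Hg2+(aq) is reduced, so the Hg²⁺/Hg couple is the cathode and Mn²⁺/Mn is the anode.
E°cell = +0.85 − (−1.18) = +2.03 V; balancing electrons gives n = 2.
ΔG° = −nFE°cell = −(2)(96500)(+2.03) J/mol = −392 kJ/mol.

−392 kJ/mol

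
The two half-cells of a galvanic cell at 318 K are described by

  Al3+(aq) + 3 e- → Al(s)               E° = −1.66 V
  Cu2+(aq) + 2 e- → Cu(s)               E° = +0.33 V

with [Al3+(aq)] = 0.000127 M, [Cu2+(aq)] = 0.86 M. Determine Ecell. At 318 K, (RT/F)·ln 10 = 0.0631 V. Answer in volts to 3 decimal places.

+2.070 V

The Cu²⁺/Cu couple has the more positive E°, so it is the cathode; Al³⁺/Al is the anode.
E°cell = +0.33 − (−1.66) = +1.99 V, with n = 6 electrons transferred.
The balanced reaction is 3 Cu2+(aq) + 2 Al(s) → 3 Cu(s) + 2 Al3+(aq), so Q = [Al3+(aq)]^2 / [Cu2+(aq)]^3 = 2.54×10^−8 and log Q = −7.596.
By the Nernst equation, E = +1.99 − (0.0631/6)·(−7.596) = +2.070 V.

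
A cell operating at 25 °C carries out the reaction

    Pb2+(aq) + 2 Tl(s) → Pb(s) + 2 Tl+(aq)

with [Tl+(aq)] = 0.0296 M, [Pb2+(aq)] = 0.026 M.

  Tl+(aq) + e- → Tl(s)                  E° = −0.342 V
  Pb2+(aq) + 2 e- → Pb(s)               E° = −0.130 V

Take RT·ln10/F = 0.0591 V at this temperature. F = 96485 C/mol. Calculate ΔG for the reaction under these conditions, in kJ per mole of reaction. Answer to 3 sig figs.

−49.3 kJ/mol

With Pb²⁺/Pb reduced at the cathode, E°cell = −0.130 − (−0.342) = +0.212 V and n = 2.
Q = [Tl+(aq)]^2 / [Pb2+(aq)] = 0.0337, so log Q = −1.472 and E = +0.212 − (0.0591/2)(−1.472) = +0.2555 V.
ΔG = −nFE = −(2)(96485)(+0.2555) J/mol = −49.3 kJ/mol.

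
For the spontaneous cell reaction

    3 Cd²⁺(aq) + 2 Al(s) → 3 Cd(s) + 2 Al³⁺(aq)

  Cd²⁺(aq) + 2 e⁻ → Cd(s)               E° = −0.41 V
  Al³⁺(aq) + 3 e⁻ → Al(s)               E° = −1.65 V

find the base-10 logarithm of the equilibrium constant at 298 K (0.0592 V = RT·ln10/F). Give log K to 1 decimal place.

The Cd²⁺/Cd couple is reduced (cathode); E°cell = −0.41 − (−1.65) = +1.24 V with n = 6.
At equilibrium E = 0, so log K = nE°cell / 0.0592 = (6)(+1.24) / 0.0592 = 125.7.

log K = 125.7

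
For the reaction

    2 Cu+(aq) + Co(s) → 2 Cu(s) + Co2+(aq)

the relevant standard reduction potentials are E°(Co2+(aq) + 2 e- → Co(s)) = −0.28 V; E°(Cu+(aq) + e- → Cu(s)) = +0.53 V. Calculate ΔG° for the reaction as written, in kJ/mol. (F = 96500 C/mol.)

−156 kJ/mol

In the reaction as written Cu+(aq) is reduced, so the Cu⁺/Cu couple is the cathode and Co²⁺/Co is the anode.
E°cell = +0.53 − (−0.28) = +0.81 V; balancing electrons gives n = 2.
ΔG° = −nFE°cell = −(2)(96500)(+0.81) J/mol = −156 kJ/mol.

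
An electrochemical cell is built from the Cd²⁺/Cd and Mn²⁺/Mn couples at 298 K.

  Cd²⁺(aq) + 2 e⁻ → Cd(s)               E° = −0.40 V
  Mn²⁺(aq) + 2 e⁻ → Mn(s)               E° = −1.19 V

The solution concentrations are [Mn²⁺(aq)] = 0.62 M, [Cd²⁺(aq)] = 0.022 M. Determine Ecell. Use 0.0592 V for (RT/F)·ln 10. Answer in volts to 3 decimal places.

The Cd²⁺/Cd couple has the more positive E°, so it is the cathode; Mn²⁺/Mn is the anode.
E°cell = E°cat − E°an = −0.40 − (−1.19) = +0.79 V; n = 2.
The balanced reaction is Cd²⁺(aq) + Mn(s) → Cd(s) + Mn²⁺(aq), so Q = [Mn²⁺(aq)] / [Cd²⁺(aq)] = 28.2 and log Q = 1.450.
By the Nernst equation, E = +0.79 − (0.0592/2)·(1.450) = +0.747 V.

+0.747 V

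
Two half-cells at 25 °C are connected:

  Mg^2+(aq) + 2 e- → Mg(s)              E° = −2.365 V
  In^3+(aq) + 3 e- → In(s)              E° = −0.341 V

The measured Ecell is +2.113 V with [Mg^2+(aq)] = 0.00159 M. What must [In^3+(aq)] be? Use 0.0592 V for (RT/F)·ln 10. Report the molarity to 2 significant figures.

With In³⁺/In at the cathode and Mg²⁺/Mg at the anode, E°cell = −0.341 − (−2.365) = +2.024 V (n = 6).
From the Nernst equation, log Q = n(E° − E)/0.0592 = 6·(+2.024 − (+2.113))/0.0592 = −9.020.
Balancing electrons gives 2 In^3+(aq) + 3 Mg(s) → 2 In(s) + 3 Mg^2+(aq); thus Q = [Mg^2+(aq)]^3 / [In^3+(aq)]^2.
Isolating [In^3+(aq)] in Q = 10^{−9.020} yields log [In^3+(aq)] = 0.312, i.e. 2.1 M.

2.1 M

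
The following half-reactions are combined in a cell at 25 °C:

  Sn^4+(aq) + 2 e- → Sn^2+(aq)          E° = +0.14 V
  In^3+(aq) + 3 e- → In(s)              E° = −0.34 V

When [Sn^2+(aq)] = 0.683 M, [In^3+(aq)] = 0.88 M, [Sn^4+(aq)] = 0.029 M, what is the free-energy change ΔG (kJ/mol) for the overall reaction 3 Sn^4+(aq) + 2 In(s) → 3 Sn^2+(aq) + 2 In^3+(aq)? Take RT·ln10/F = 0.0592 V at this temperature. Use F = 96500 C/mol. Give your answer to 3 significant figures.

−255 kJ/mol

E°cell = +0.14 − (−0.34) = +0.48 V; the balanced reaction transfers n = 6 electrons.
The reaction quotient is ([Sn^2+(aq)]^3·[In^3+(aq)]^2) / [Sn^4+(aq)]^3 = 1.01×10^4; by Nernst, E = +0.48 − (0.0592/6)(4.005) = +0.4405 V.
Then ΔG = −nFE = −6 × 96500 × +0.4405 J/mol = −255 kJ/mol.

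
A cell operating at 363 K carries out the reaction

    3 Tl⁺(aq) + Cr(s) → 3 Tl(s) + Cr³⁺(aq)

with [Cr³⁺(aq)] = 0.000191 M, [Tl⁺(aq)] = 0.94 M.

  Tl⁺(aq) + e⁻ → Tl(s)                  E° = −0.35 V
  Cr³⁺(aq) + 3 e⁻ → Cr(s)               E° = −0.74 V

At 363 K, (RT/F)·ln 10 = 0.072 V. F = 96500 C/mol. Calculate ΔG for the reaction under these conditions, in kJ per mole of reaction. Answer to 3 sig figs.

−138 kJ/mol

With Tl⁺/Tl reduced at the cathode, E°cell = −0.35 − (−0.74) = +0.39 V and n = 3.
The reaction quotient is [Cr³⁺(aq)] / [Tl⁺(aq)]^3 = 0.00023; by Nernst, E = +0.39 − (0.072/3)(−3.638) = +0.4773 V.
Then ΔG = −nFE = −3 × 96500 × +0.4773 J/mol = −138 kJ/mol.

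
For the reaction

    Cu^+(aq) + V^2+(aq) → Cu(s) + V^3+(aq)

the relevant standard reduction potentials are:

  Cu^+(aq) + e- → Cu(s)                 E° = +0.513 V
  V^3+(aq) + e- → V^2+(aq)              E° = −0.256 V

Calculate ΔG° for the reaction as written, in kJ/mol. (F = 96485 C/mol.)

In the reaction as written Cu^+(aq) is reduced, so the Cu⁺/Cu couple is the cathode and V³⁺/V²⁺ is the anode.
E°cell = +0.513 − (−0.256) = +0.769 V; balancing electrons gives n = 1.
ΔG° = −nFE°cell = −(1)(96485)(+0.769) J/mol = −74.2 kJ/mol.

−74.2 kJ/mol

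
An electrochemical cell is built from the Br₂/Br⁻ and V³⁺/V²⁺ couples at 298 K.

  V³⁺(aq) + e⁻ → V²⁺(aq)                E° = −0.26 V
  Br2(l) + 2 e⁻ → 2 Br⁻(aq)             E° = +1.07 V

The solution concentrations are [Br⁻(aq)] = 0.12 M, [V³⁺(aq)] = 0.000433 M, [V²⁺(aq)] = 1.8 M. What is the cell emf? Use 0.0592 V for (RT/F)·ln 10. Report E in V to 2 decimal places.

+1.60 V

Br₂/Br⁻ is reduced (cathode, E° = +1.07 V) and V³⁺/V²⁺ is oxidized (anode).
E°cell = +1.07 − (−0.26) = +1.33 V, with n = 2 electrons transferred.
The balanced reaction is Br2(l) + 2 V²⁺(aq) → 2 Br⁻(aq) + 2 V³⁺(aq), so Q = ([Br⁻(aq)]^2·[V³⁺(aq)]^2) / [V²⁺(aq)]^2 = 8.33×10^−10 and log Q = −9.079.
By the Nernst equation, E = +1.33 − (0.0592/2)·(−9.079) = +1.60 V.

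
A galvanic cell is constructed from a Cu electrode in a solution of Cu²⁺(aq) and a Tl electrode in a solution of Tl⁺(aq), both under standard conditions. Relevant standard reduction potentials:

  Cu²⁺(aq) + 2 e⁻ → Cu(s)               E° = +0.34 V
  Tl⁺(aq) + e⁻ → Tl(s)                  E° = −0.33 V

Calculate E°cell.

+0.67 V

Of the two couples in this cell, the one with the more positive reduction potential is reduced at the cathode: here that is Cu²⁺/Cu (+0.34 V); Tl⁺/Tl (−0.33 V) is the anode.
E°cell = E°(cathode) − E°(anode) = +0.34 − (−0.33) = +0.67 V.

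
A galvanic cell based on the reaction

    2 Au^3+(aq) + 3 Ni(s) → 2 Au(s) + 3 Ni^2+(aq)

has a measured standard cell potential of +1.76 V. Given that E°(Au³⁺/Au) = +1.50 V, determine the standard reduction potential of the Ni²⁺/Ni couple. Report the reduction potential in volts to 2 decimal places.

In the reaction as written the Au³⁺/Au couple is reduced (cathode) and Ni²⁺/Ni is oxidized (anode), so E°cell = E°(Au³⁺/Au) − E°(Ni²⁺/Ni).
E°(Ni²⁺/Ni) = E°(cathode) − E°cell = +1.50 − (+1.76) = −0.26 V.

−0.26 V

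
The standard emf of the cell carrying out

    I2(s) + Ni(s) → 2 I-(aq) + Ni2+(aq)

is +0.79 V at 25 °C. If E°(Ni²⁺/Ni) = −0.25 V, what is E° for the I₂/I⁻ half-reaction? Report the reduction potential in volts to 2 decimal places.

In the reaction as written the I₂/I⁻ couple is reduced (cathode) and Ni²⁺/Ni is oxidized (anode), so E°cell = E°(I₂/I⁻) − E°(Ni²⁺/Ni).
E°(I₂/I⁻) = E°cell + E°(anode) = +0.79 + (−0.25) = +0.54 V.

+0.54 V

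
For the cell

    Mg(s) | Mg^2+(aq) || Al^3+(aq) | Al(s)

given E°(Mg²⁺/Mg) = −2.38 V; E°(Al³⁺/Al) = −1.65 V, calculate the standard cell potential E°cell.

+0.73 V

By convention the left-hand electrode in cell notation is the anode (oxidation) and the right-hand electrode is the cathode (reduction).
E°cell = E°(right) − E°(left) = −1.65 − (−2.38) = +0.73 V.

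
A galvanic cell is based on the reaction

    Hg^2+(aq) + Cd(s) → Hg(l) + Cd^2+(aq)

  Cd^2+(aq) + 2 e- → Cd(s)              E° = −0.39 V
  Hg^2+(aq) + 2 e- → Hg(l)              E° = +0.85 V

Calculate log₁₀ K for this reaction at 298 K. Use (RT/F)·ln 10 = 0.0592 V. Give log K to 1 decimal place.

log K = 41.9

The Hg²⁺/Hg couple is reduced (cathode); E°cell = +0.85 − (−0.39) = +1.24 V with n = 2.
At equilibrium E = 0, so log K = nE°cell / 0.0592 = (2)(+1.24) / 0.0592 = 41.9.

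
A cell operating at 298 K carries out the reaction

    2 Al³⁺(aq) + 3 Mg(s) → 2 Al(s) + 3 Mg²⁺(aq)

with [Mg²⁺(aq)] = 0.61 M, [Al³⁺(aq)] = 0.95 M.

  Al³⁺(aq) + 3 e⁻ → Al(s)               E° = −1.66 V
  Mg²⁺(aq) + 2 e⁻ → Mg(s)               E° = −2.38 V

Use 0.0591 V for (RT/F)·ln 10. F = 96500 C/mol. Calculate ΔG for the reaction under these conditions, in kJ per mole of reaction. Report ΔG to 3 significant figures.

With Al³⁺/Al reduced at the cathode, E°cell = −1.66 − (−2.38) = +0.72 V and n = 6.
The reaction quotient is [Mg²⁺(aq)]^3 / [Al³⁺(aq)]^2 = 0.252; by Nernst, E = +0.72 − (0.0591/6)(−0.599) = +0.7259 V.
Then ΔG = −nFE = −6 × 96500 × +0.7259 J/mol = −420 kJ/mol.

−420 kJ/mol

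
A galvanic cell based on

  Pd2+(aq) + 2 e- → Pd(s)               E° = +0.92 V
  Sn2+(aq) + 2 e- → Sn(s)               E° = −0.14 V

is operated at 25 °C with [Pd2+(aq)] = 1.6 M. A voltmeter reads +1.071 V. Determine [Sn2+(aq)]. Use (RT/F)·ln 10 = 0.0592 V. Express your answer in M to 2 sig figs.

With Pd²⁺/Pd at the cathode and Sn²⁺/Sn at the anode, E°cell = +0.92 − (−0.14) = +1.06 V (n = 2).
Since E = E° − (0.0592/n)·log Q, log Q = n(E° − E)/0.0592 = −0.372.
The balanced reaction is Pd2+(aq) + Sn(s) → Pd(s) + Sn2+(aq), so Q = [Sn2+(aq)] / [Pd2+(aq)].
Isolating [Sn2+(aq)] in Q = 10^{−0.372} yields log [Sn2+(aq)] = −0.168, i.e. 0.68 M.

0.68 M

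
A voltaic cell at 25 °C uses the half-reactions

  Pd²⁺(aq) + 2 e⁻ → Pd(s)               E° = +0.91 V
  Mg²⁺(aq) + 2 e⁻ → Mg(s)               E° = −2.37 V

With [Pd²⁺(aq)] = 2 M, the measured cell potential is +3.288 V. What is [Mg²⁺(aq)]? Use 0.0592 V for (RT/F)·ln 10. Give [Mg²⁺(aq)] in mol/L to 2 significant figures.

Pd²⁺/Pd is the cathode (higher E°); E°cell = +0.91 − (−2.37) = +3.28 V with n = 2.
Rearranging E = E° − (0.0592/n)·log Q gives log Q = 2(+3.28 − (+3.288))/0.0592 = −0.270.
The balanced reaction is Pd²⁺(aq) + Mg(s) → Pd(s) + Mg²⁺(aq), so Q = [Mg²⁺(aq)] / [Pd²⁺(aq)].
Solving for the unknown gives log [Mg²⁺(aq)] = 0.031, so [Mg²⁺(aq)] ≈ 1.1 M.

1.1 M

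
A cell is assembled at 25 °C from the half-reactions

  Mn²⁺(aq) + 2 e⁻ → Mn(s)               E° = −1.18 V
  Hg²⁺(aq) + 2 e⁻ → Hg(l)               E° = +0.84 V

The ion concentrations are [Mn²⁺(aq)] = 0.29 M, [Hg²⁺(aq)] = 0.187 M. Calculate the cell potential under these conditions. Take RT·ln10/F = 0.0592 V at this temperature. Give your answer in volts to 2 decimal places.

Hg²⁺/Hg is reduced (cathode, E° = +0.84 V) and Mn²⁺/Mn is oxidized (anode).
The standard potential is +0.84 − (−1.18) = +2.02 V and the balanced reaction transfers n = 2 electrons.
For the overall reaction Hg²⁺(aq) + Mn(s) → Hg(l) + Mn²⁺(aq), Q = [Mn²⁺(aq)] / [Hg²⁺(aq)] = 1.55, giving log Q = 0.191.
By the Nernst equation, E = +2.02 − (0.0592/2)·(0.191) = +2.01 V.

+2.01 V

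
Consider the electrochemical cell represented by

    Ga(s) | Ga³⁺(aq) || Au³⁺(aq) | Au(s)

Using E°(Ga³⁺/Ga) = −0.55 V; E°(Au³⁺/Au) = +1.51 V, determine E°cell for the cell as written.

By convention the left-hand electrode in cell notation is the anode (oxidation) and the right-hand electrode is the cathode (reduction).
E°cell = E°(right) − E°(left) = +1.51 − (−0.55) = +2.06 V.

+2.06 V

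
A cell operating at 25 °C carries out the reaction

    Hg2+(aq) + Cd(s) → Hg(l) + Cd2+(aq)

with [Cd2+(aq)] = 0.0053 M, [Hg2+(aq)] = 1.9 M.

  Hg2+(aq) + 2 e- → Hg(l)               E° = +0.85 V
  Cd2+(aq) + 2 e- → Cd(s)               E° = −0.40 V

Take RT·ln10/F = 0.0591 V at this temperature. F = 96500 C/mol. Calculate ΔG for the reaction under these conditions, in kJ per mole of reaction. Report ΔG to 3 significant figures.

−256 kJ/mol

E°cell = +0.85 − (−0.40) = +1.25 V; the balanced reaction transfers n = 2 electrons.
Here Q = [Cd2+(aq)] / [Hg2+(aq)] = 0.00279 (log Q = −2.554), giving E = +1.25 − (0.0591/2)·(−2.554) = +1.3255 V.
Finally ΔG = −nFE = −(2)(96500 C/mol)(+1.3255 V) = −256 kJ/mol.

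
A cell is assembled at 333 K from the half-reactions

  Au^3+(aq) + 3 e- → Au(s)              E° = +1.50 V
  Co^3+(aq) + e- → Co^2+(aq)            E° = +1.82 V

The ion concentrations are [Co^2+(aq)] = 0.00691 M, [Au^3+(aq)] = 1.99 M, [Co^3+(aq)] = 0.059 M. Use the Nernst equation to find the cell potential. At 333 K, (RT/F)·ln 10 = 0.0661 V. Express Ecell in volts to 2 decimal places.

The Co³⁺/Co²⁺ couple has the more positive E°, so it is the cathode; Au³⁺/Au is the anode.
The standard potential is +1.82 − (+1.50) = +0.32 V and the balanced reaction transfers n = 3 electrons.
For the overall reaction 3 Co^3+(aq) + Au(s) → 3 Co^2+(aq) + Au^3+(aq), Q = ([Co^2+(aq)]^3·[Au^3+(aq)]) / [Co^3+(aq)]^3 = 0.0032, giving log Q = −2.495.
By the Nernst equation, E = +0.32 − (0.0661/3)·(−2.495) = +0.37 V.

+0.37 V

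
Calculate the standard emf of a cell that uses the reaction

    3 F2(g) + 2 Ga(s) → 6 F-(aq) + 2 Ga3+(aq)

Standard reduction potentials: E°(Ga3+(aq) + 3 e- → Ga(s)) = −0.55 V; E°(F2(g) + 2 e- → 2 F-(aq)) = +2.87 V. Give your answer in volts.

F2(g) gains electrons, so the F₂/F⁻ couple is the cathode; the Ga³⁺/Ga couple is the anode.
E°cell = E°(cathode) − E°(anode) = +2.87 − (−0.55) = +3.42 V.

+3.42 V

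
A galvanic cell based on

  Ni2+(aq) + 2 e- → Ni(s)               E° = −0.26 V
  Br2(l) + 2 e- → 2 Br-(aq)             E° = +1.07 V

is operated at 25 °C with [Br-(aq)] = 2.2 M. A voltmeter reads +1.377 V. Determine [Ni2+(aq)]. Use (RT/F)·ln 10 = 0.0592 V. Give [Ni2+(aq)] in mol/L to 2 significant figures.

0.0053 M

Br₂/Br⁻ is the cathode (higher E°); E°cell = +1.07 − (−0.26) = +1.33 V with n = 2.
Rearranging E = E° − (0.0592/n)·log Q gives log Q = 2(+1.33 − (+1.377))/0.0592 = −1.588.
Balancing electrons gives Br2(l) + Ni(s) → 2 Br-(aq) + Ni2+(aq); thus Q = [Br-(aq)]^2·[Ni2+(aq)].
Solving for the unknown gives log [Ni2+(aq)] = −2.273, so [Ni2+(aq)] ≈ 0.0053 M.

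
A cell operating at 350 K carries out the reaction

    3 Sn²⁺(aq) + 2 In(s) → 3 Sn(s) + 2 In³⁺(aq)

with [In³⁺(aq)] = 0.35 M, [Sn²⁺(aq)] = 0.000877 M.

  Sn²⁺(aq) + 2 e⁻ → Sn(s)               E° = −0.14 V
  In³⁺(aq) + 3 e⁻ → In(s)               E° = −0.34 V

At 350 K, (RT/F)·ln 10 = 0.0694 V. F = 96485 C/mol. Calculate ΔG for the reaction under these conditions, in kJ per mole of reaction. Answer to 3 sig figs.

−60.5 kJ/mol

E°cell = −0.14 − (−0.34) = +0.20 V; the balanced reaction transfers n = 6 electrons.
The reaction quotient is [In³⁺(aq)]^2 / [Sn²⁺(aq)]^3 = 1.82×10^8; by Nernst, E = +0.20 − (0.0694/6)(8.259) = +0.1045 V.
Then ΔG = −nFE = −6 × 96485 × +0.1045 J/mol = −60.5 kJ/mol.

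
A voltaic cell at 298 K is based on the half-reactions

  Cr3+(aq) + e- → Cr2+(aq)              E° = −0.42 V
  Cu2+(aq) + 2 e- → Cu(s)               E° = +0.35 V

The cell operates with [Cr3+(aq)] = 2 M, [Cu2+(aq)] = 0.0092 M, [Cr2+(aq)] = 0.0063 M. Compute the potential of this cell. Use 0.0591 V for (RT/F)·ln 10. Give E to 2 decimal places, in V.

+0.56 V

Cu²⁺/Cu is reduced (cathode, E° = +0.35 V) and Cr³⁺/Cr²⁺ is oxidized (anode).
E°cell = +0.35 − (−0.42) = +0.77 V, with n = 2 electrons transferred.
The balanced reaction is Cu2+(aq) + 2 Cr2+(aq) → Cu(s) + 2 Cr3+(aq), so Q = [Cr3+(aq)]^2 / ([Cu2+(aq)]·[Cr2+(aq)]^2) = 1.1×10^7 and log Q = 7.040.
By the Nernst equation, E = +0.77 − (0.0591/2)·(7.040) = +0.56 V.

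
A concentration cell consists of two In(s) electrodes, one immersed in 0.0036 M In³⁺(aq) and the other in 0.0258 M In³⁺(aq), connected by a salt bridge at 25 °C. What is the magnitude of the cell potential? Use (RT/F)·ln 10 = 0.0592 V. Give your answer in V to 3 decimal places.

0.017 V

For a concentration cell E°cell = 0, since both electrodes use the same couple.
The compartment with the higher In³⁺(aq) concentration (0.0258 M) acts as the cathode; ions are reduced there and produced at the dilute (0.0036 M) anode.
With n = 3, Ecell = −(0.0592/3)·log([dilute]/[conc]) = −(0.0592/3)·log(0.0036/0.0258) = +0.017 V.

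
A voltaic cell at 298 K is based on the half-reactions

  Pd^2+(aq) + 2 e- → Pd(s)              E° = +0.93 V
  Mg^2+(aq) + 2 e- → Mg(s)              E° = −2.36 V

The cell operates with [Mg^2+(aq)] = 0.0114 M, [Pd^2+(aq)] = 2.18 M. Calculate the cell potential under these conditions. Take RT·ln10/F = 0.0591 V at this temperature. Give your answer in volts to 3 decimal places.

+3.357 V

Since E°(Pd²⁺/Pd) > E°(Mg²⁺/Mg), Pd²⁺/Pd serves as the cathode.
E°cell = E°cat − E°an = +0.93 − (−2.36) = +3.29 V; n = 2.
The balanced reaction is Pd^2+(aq) + Mg(s) → Pd(s) + Mg^2+(aq), so Q = [Mg^2+(aq)] / [Pd^2+(aq)] = 0.00523 and log Q = −2.282.
Applying E = E° − (RT ln10/nF)·log Q gives +3.29 − (0.0591/2)(−2.282) = +3.357 V.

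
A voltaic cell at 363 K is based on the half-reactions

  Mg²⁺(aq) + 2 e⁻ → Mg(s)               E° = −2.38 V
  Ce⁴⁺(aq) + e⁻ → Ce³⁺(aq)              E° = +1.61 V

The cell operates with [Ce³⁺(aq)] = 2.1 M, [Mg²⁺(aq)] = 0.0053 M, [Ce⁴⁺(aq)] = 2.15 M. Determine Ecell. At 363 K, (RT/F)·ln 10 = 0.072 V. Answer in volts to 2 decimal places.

+4.07 V

Ce⁴⁺/Ce³⁺ is reduced (cathode, E° = +1.61 V) and Mg²⁺/Mg is oxidized (anode).
E°cell = E°cat − E°an = +1.61 − (−2.38) = +3.99 V; n = 2.
The balanced reaction is 2 Ce⁴⁺(aq) + Mg(s) → 2 Ce³⁺(aq) + Mg²⁺(aq), so Q = ([Ce³⁺(aq)]^2·[Mg²⁺(aq)]) / [Ce⁴⁺(aq)]^2 = 0.00506 and log Q = −2.296.
E = E° − (0.072/n)·log Q = +3.99 − (0.072/2)(−2.296) = +4.07 V.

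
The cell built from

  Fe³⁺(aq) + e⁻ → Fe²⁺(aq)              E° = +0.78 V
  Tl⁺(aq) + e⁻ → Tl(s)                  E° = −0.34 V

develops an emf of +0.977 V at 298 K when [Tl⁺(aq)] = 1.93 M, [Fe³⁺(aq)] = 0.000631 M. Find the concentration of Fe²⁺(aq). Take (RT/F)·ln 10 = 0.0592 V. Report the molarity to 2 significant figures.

The Fe³⁺/Fe²⁺ couple has the larger reduction potential, so it is the cathode: E°cell = +0.78 − (−0.34) = +1.12 V and n = 1.
Since E = E° − (0.0592/n)·log Q, log Q = n(E° − E)/0.0592 = 2.416.
For Fe³⁺(aq) + Tl(s) → Fe²⁺(aq) + Tl⁺(aq), the reaction quotient is Q = ([Fe²⁺(aq)]·[Tl⁺(aq)]) / [Fe³⁺(aq)].
Substituting the known concentrations and solving, log [Fe²⁺(aq)] = −1.070 and [Fe²⁺(aq)] = 0.085 M.

0.085 M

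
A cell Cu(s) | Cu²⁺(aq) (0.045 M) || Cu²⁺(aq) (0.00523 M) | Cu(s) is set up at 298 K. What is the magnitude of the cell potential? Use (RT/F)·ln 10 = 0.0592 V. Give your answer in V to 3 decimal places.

For a concentration cell E°cell = 0, since both electrodes use the same couple.
The compartment with the higher Cu²⁺(aq) concentration (0.045 M) acts as the cathode; ions are reduced there and produced at the dilute (0.00523 M) anode.
With n = 2, Ecell = −(0.0592/2)·log([dilute]/[conc]) = −(0.0592/2)·log(0.00523/0.045) = +0.028 V.

0.028 V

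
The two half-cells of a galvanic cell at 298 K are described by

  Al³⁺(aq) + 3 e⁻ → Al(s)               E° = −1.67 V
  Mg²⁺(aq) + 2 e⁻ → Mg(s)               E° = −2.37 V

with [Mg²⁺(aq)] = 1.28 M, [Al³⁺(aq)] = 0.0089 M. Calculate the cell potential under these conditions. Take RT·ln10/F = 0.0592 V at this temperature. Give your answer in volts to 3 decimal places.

+0.656 V

Al³⁺/Al is reduced (cathode, E° = −1.67 V) and Mg²⁺/Mg is oxidized (anode).
E°cell = E°cat − E°an = −1.67 − (−2.37) = +0.70 V; n = 6.
Balancing gives 2 Al³⁺(aq) + 3 Mg(s) → 2 Al(s) + 3 Mg²⁺(aq); hence Q = [Mg²⁺(aq)]^3 / [Al³⁺(aq)]^2 = 2.65×10^4 (log Q = 4.423).
By the Nernst equation, E = +0.70 − (0.0592/6)·(4.423) = +0.656 V.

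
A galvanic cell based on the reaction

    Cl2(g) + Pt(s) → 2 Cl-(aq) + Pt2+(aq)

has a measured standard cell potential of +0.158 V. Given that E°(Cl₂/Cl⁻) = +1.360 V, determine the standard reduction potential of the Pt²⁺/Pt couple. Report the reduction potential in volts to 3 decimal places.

In the reaction as written the Cl₂/Cl⁻ couple is reduced (cathode) and Pt²⁺/Pt is oxidized (anode), so E°cell = E°(Cl₂/Cl⁻) − E°(Pt²⁺/Pt).
E°(Pt²⁺/Pt) = E°(cathode) − E°cell = +1.360 − (+0.158) = +1.202 V.

+1.202 V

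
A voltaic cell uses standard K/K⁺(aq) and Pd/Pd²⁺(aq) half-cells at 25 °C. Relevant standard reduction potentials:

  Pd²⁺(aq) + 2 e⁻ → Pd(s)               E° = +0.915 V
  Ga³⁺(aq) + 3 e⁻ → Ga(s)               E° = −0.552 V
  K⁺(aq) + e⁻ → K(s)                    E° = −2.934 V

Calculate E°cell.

Of the two couples in this cell, the one with the more positive reduction potential is reduced at the cathode: here that is Pd²⁺/Pd (+0.915 V); K⁺/K (−2.934 V) is the anode.
E°cell = E°(cathode) − E°(anode) = +0.915 − (−2.934) = +3.849 V.

+3.849 V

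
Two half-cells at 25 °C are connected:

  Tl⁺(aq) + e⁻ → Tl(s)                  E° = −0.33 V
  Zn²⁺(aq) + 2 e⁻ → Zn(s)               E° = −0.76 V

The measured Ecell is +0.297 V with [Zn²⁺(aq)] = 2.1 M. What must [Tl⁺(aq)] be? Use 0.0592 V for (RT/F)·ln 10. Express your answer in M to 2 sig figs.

Tl⁺/Tl is the cathode (higher E°); E°cell = −0.33 − (−0.76) = +0.43 V with n = 2.
Rearranging E = E° − (0.0592/n)·log Q gives log Q = 2(+0.43 − (+0.297))/0.0592 = 4.493.
The balanced reaction is 2 Tl⁺(aq) + Zn(s) → 2 Tl(s) + Zn²⁺(aq), so Q = [Zn²⁺(aq)] / [Tl⁺(aq)]^2.
Isolating [Tl⁺(aq)] in Q = 10^{4.493} yields log [Tl⁺(aq)] = −2.085, i.e. 0.0082 M.

0.0082 M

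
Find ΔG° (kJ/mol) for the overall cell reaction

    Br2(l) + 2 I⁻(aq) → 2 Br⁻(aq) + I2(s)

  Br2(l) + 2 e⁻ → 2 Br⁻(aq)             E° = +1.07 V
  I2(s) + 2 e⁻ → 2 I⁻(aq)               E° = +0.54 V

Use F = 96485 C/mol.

−102 kJ/mol

In the reaction as written Br2(l) is reduced, so the Br₂/Br⁻ couple is the cathode and I₂/I⁻ is the anode.
E°cell = +1.07 − (+0.54) = +0.53 V; balancing electrons gives n = 2.
ΔG° = −nFE°cell = −(2)(96485)(+0.53) J/mol = −102 kJ/mol.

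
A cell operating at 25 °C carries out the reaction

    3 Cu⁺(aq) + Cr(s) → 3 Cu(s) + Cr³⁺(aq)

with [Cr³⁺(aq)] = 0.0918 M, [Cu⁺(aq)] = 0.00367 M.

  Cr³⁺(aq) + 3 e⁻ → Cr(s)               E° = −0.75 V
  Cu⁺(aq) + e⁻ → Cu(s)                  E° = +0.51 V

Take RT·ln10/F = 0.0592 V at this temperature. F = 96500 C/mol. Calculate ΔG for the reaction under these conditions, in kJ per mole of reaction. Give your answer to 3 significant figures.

−329 kJ/mol

The standard cell potential is +0.51 − (−0.75) = +1.26 V, with n = 3 electrons in the balanced equation.
Here Q = [Cr³⁺(aq)] / [Cu⁺(aq)]^3 = 1.86×10^6 (log Q = 6.269), giving E = +1.26 − (0.0592/3)·(6.269) = +1.1363 V.
Then ΔG = −nFE = −3 × 96500 × +1.1363 J/mol = −329 kJ/mol.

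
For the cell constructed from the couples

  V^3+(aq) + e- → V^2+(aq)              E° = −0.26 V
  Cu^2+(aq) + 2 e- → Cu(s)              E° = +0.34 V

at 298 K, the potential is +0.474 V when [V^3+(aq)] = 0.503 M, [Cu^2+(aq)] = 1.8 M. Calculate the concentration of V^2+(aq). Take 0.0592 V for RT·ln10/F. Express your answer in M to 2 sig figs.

0.0028 M

With Cu²⁺/Cu at the cathode and V³⁺/V²⁺ at the anode, E°cell = +0.34 − (−0.26) = +0.60 V (n = 2).
From the Nernst equation, log Q = n(E° − E)/0.0592 = 2·(+0.60 − (+0.474))/0.0592 = 4.257.
Balancing electrons gives Cu^2+(aq) + 2 V^2+(aq) → Cu(s) + 2 V^3+(aq); thus Q = [V^3+(aq)]^2 / ([Cu^2+(aq)]·[V^2+(aq)]^2).
Solving for the unknown gives log [V^2+(aq)] = −2.555, so [V^2+(aq)] ≈ 0.0028 M.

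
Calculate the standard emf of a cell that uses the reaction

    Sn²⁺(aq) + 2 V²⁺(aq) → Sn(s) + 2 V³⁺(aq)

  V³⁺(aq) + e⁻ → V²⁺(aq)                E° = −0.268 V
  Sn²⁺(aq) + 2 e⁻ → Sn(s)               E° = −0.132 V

+0.136 V

In the reaction as written, Sn²⁺(aq) is reduced (cathode) and V³⁺(aq) is produced by oxidation at the anode.
E°cell = E°(cathode) − E°(anode) = −0.132 − (−0.268) = +0.136 V.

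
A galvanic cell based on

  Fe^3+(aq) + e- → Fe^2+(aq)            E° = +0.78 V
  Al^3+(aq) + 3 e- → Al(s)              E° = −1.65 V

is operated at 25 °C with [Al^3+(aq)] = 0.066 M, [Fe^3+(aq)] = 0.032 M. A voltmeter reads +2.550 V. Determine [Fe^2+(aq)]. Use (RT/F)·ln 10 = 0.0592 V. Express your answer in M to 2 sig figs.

0.00074 M

With Fe³⁺/Fe²⁺ at the cathode and Al³⁺/Al at the anode, E°cell = +0.78 − (−1.65) = +2.43 V (n = 3).
Since E = E° − (0.0592/n)·log Q, log Q = n(E° − E)/0.0592 = −6.081.
Balancing electrons gives 3 Fe^3+(aq) + Al(s) → 3 Fe^2+(aq) + Al^3+(aq); thus Q = ([Fe^2+(aq)]^3·[Al^3+(aq)]) / [Fe^3+(aq)]^3.
Isolating [Fe^2+(aq)] in Q = 10^{−6.081} yields log [Fe^2+(aq)] = −3.128, i.e. 0.00074 M.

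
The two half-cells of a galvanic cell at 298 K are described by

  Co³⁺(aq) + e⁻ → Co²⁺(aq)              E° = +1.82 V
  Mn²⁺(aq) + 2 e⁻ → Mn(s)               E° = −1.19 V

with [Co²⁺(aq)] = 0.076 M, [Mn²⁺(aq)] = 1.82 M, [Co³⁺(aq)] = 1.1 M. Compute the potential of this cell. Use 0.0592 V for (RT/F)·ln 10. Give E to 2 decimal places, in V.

Since E°(Co³⁺/Co²⁺) > E°(Mn²⁺/Mn), Co³⁺/Co²⁺ serves as the cathode.
E°cell = +1.82 − (−1.19) = +3.01 V, with n = 2 electrons transferred.
Balancing gives 2 Co³⁺(aq) + Mn(s) → 2 Co²⁺(aq) + Mn²⁺(aq); hence Q = ([Co²⁺(aq)]^2·[Mn²⁺(aq)]) / [Co³⁺(aq)]^2 = 0.00869 (log Q = −2.061).
E = E° − (0.0592/n)·log Q = +3.01 − (0.0592/2)(−2.061) = +3.07 V.

+3.07 V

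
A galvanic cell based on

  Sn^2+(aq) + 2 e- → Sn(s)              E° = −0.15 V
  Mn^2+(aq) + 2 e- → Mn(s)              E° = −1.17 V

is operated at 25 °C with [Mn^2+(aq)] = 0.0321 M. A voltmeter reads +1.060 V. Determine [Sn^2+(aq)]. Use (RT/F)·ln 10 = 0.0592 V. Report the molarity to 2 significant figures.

0.72 M

The Sn²⁺/Sn couple has the larger reduction potential, so it is the cathode: E°cell = −0.15 − (−1.17) = +1.02 V and n = 2.
From the Nernst equation, log Q = n(E° − E)/0.0592 = 2·(+1.02 − (+1.060))/0.0592 = −1.351.
Balancing electrons gives Sn^2+(aq) + Mn(s) → Sn(s) + Mn^2+(aq); thus Q = [Mn^2+(aq)] / [Sn^2+(aq)].
Substituting the known concentrations and solving, log [Sn^2+(aq)] = −0.142 and [Sn^2+(aq)] = 0.72 M.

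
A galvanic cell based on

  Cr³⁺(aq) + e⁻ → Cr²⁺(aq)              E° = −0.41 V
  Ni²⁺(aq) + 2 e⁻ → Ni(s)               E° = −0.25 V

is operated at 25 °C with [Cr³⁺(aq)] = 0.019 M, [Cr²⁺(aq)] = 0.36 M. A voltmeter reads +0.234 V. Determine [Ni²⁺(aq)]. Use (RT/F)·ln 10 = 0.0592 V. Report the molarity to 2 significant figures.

0.88 M

Ni²⁺/Ni is the cathode (higher E°); E°cell = −0.25 − (−0.41) = +0.16 V with n = 2.
Since E = E° − (0.0592/n)·log Q, log Q = n(E° − E)/0.0592 = −2.500.
Balancing electrons gives Ni²⁺(aq) + 2 Cr²⁺(aq) → Ni(s) + 2 Cr³⁺(aq); thus Q = [Cr³⁺(aq)]^2 / ([Ni²⁺(aq)]·[Cr²⁺(aq)]^2).
Solving for the unknown gives log [Ni²⁺(aq)] = −0.055, so [Ni²⁺(aq)] ≈ 0.88 M.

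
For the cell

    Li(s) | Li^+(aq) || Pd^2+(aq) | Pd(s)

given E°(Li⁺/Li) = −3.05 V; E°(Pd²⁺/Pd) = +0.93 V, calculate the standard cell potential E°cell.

By convention the left-hand electrode in cell notation is the anode (oxidation) and the right-hand electrode is the cathode (reduction).
E°cell = E°(right) − E°(left) = +0.93 − (−3.05) = +3.98 V.

+3.98 V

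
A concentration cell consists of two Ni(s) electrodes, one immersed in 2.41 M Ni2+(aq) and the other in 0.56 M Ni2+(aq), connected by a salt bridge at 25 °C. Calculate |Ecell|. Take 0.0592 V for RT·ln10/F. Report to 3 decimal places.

For a concentration cell E°cell = 0, since both electrodes use the same couple.
The compartment with the higher Ni2+(aq) concentration (2.41 M) acts as the cathode; ions are reduced there and produced at the dilute (0.56 M) anode.
With n = 2, Ecell = −(0.0592/2)·log([dilute]/[conc]) = −(0.0592/2)·log(0.56/2.41) = +0.019 V.

0.019 V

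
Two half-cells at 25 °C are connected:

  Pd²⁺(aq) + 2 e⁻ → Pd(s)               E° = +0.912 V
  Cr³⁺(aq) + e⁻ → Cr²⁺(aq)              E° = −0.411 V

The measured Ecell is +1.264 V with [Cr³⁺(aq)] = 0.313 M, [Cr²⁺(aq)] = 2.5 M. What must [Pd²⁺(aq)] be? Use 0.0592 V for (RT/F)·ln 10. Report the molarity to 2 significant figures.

With Pd²⁺/Pd at the cathode and Cr³⁺/Cr²⁺ at the anode, E°cell = +0.912 − (−0.411) = +1.323 V (n = 2).
From the Nernst equation, log Q = n(E° − E)/0.0592 = 2·(+1.323 − (+1.264))/0.0592 = 1.993.
Balancing electrons gives Pd²⁺(aq) + 2 Cr²⁺(aq) → Pd(s) + 2 Cr³⁺(aq); thus Q = [Cr³⁺(aq)]^2 / ([Pd²⁺(aq)]·[Cr²⁺(aq)]^2).
Isolating [Pd²⁺(aq)] in Q = 10^{1.993} yields log [Pd²⁺(aq)] = −3.798, i.e. 0.00016 M.

0.00016 M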